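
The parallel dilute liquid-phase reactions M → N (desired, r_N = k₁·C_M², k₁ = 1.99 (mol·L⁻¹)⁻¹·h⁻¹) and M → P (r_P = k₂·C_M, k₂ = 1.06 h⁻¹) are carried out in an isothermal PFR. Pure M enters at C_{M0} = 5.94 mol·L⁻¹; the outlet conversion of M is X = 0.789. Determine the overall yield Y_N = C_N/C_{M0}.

C_M = C_{M0}(1−X) = 1.253 mol·L⁻¹.
Along a PFR/batch, dC_P/dC_M = −r_P/(r_N+r_P) = −k₂/(k₂+k₁·C_M).
Integrating from C_{M0} to C_M: C_P = (1.06/1.99)·ln[(1.06+1.99·5.94)/(1.06+1.99·1.25)] = 0.5327·ln(12.88/3.554) = 0.6859 mol·L⁻¹.
Then C_N = (C_{M0}−C_M) − C_P = 4.687 − 0.6859 = 4.001 mol·L⁻¹.
Y_N = C_N/C_{M0} = 4.001/5.94 = 0.674.

0.674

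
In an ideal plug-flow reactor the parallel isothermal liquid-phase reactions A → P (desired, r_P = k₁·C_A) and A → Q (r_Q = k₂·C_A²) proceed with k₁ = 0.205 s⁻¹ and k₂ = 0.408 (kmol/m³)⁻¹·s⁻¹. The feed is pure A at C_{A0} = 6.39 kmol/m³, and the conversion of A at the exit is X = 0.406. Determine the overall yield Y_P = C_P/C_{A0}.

C_A = C_{A0}(1−X) = 3.796 kmol/m³.
Along a PFR/batch, dC_P/dC_A = −r_P/(r_P+r_Q) = −k₁/(k₁+k₂·C_A).
Integrating from C_{A0} to C_A: C_P = (0.205/0.408)·ln[(0.205+0.408·6.39)/(0.205+0.408·3.80)] = 0.5025·ln(2.812/1.754) = 0.2373 kmol/m³.
Y_P = C_P/C_{A0} = 0.2373/6.39 = 0.0371.

0.0371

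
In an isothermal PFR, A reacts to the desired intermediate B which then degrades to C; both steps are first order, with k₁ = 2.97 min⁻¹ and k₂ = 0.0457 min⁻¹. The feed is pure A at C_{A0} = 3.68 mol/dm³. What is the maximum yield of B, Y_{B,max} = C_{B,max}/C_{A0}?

At the optimum, C_{B,max}/C_{A0} = (k₁/k₂)^[k₂/(k₂−k₁)].
= (2.97/0.0457)^(0.0457/(0.0457−2.97)) = (64.99)^(-0.01563) = 0.9368.

0.937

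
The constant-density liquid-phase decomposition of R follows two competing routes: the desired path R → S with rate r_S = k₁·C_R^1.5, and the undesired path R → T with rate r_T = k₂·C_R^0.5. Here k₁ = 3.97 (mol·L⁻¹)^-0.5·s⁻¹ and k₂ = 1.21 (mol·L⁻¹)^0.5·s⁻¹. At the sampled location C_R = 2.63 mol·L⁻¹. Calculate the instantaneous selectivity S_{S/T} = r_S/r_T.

S_{S/T} = r_S/r_T = (k₁·C_R^1.5)/(k₂·C_R^0.5) = (k₁/k₂)·C_R.
= (3.97×2.630^1.5) / (1.21×2.630^0.5) = 16.93/1.962 = 8.63.
Since the desired path is higher order in R, keeping C_R high (PFR or concentrated feed) favours S.

8.63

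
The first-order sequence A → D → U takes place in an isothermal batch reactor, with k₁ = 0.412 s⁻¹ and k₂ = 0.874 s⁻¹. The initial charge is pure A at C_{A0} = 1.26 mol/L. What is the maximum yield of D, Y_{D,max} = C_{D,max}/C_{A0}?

0.241

For a first-order series the maximum intermediate yield is C_{D,max}/C_{A0} = (k₁/k₂)^[k₂/(k₂−k₁)].
= (0.412/0.874)^(0.874/(0.874−0.412)) = (0.4714)^(1.892) = 0.2411.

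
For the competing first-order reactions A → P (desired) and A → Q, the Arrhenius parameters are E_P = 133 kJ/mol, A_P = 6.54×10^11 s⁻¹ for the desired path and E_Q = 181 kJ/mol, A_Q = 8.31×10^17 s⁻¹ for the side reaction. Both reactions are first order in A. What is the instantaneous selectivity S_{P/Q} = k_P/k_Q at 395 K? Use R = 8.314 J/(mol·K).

1.75

Since both paths have the same order in A, the concentration cancels and S_{P/Q} = k_P/k_Q = (A_P/A_Q)·exp[(E_Q−E_P)/(RT)].
(E_Q−E_P)/(RT) = (181−133)×10³/(8.314×395) = 48000/3284 = 14.62.
k_P/k_Q = (6.54×10^11/8.31×10^17)·exp(14.62) = 7.870×10^-7 × 2.227×10^6 = 1.75.
Since E_P < E_Q, lowering the temperature improves selectivity toward P.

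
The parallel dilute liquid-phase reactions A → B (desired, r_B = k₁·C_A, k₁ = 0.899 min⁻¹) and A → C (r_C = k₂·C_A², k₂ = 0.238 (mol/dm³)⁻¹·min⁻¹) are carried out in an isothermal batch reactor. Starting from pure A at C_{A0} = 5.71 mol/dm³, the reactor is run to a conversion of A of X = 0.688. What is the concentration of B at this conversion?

C_A = C_{A0}(1−X) = 1.782 mol/dm³.
Along a PFR/batch, dC_B/dC_A = −r_B/(r_B+r_C) = −k₁/(k₁+k₂·C_A).
Integrating from C_{A0} to C_A: C_B = (0.899/0.238)·ln[(0.899+0.238·5.71)/(0.899+0.238·1.78)] = 3.777·ln(2.258/1.323) = 2.019 mol/dm³.

2.02 mol/dm³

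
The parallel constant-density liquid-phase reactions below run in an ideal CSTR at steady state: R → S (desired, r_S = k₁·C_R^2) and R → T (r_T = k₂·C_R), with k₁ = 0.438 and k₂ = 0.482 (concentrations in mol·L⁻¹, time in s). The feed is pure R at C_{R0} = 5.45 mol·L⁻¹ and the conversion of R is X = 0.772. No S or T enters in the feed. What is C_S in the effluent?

2.23 mol·L⁻¹

Exit C_R = C_{R0}(1−X) = 5.45×0.228 = 1.243 mol·L⁻¹.
In a CSTR the entire volume is at exit conditions, so r_S = 0.438×1.243^2 = 0.6763 and r_T = 0.482×1.243 = 0.5989.
Fraction of consumed R going to S: r_S/(r_S+r_T) = 0.5303.
C_S = 0.5303·C_{R0}·X = 0.5303×5.45×0.772 = 2.23 mol·L⁻¹.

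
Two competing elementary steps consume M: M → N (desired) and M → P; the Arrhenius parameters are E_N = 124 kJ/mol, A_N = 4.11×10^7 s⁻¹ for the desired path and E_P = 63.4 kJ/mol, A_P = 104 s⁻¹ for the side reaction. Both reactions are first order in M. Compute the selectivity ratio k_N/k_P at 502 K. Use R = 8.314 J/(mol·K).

Since both paths have the same order in M, the concentration cancels and S_{N/P} = k_N/k_P = (A_N/A_P)·exp[(E_P−E_N)/(RT)].
(E_P−E_N)/(RT) = (63.4−124)×10³/(8.314×502) = -60600/4174 = -14.52.
k_N/k_P = (4.11×10^7/104)·exp(-14.52) = 3.952×10^5 × 4.945×10^-7 = 0.195.
Since E_N > E_P, raising the temperature improves selectivity toward N.

0.195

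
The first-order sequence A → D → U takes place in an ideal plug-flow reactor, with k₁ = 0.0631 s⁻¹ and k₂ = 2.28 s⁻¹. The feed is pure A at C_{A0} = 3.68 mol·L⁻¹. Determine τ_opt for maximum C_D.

1.62 s

For first-order series the maximum of C_D occurs at τ_opt = ln(k₂/k₁)/(k₂−k₁).
= ln(2.28/0.0631)/(2.28−0.0631) = ln(36.13)/2.217 = 3.587/2.217 = 1.62 s.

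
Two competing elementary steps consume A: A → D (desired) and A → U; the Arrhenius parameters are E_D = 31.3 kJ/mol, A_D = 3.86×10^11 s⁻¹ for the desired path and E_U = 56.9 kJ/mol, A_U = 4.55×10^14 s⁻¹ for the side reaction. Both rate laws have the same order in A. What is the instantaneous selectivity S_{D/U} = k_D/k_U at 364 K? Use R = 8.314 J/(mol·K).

With equal orders, S_{D/U} = k_D/k_U = (A_D/A_U)·exp[(E_U−E_D)/(RT)].
(E_U−E_D)/(RT) = (56.9−31.3)×10³/(8.314×364) = 25600/3026 = 8.459.
k_D/k_U = (3.86×10^11/4.55×10^14)·exp(8.459) = 8.484×10^-4 × 4718 = 4.00.

4.00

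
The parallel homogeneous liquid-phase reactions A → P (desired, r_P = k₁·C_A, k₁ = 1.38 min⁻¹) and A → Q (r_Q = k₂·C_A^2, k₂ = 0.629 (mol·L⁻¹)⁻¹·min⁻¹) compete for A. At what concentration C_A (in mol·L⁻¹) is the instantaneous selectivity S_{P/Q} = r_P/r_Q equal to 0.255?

S_{P/Q} = (k₁/k₂)·C_A⁻¹ ⇒ C_A = (S·k₂/k₁)^(-1).
= (0.255×0.629/1.38)^(-1) = (0.1162)^(-1) = 8.60 mol·L⁻¹.

8.60 mol·L⁻¹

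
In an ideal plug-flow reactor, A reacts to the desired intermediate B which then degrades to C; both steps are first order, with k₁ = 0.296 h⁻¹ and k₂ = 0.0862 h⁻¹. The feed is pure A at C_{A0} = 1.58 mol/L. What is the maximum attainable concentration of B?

At the optimum, C_{B,max}/C_{A0} = (k₁/k₂)^[k₂/(k₂−k₁)].
= (0.296/0.0862)^(0.0862/(0.0862−0.296)) = (3.434)^(-0.4109) = 0.6024.
C_{B,max} = 0.6024×1.58 = 0.952 mol/L.

0.952 mol/L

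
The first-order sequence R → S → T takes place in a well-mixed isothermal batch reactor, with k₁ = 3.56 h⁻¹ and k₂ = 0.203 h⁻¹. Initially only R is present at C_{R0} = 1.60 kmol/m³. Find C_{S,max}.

At the optimum, C_{S,max}/C_{R0} = (k₁/k₂)^[k₂/(k₂−k₁)].
= (3.56/0.203)^(0.203/(0.203−3.56)) = (17.54)^(-0.06047) = 0.8410.
C_{S,max} = 0.8410×1.60 = 1.35 kmol/m³.

1.35 kmol/m³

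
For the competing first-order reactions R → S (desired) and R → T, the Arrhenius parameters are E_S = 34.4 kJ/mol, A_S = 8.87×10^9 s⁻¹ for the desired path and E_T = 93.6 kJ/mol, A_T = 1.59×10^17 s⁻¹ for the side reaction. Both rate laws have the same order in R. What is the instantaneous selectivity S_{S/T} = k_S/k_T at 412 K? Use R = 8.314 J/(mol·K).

1.79

k_S/k_T = (A_S/A_T)·exp[−(E_S−E_T)/(RT)] = (A_S/A_T)·exp[(E_T−E_S)/(RT)].
(E_T−E_S)/(RT) = (93.6−34.4)×10³/(8.314×412) = 59200/3425 = 17.28.
k_S/k_T = (8.87×10^9/1.59×10^17)·exp(17.28) = 5.579×10^-8 × 3.205×10^7 = 1.79.
Since E_S < E_T, lowering the temperature improves selectivity toward S.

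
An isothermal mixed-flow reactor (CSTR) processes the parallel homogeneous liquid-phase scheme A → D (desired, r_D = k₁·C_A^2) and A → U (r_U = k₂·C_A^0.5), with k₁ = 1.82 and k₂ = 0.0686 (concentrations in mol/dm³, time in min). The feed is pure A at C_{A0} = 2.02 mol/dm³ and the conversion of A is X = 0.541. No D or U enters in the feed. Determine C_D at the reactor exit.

1.05 mol/dm³

Exit C_A = C_{A0}(1−X) = 2.02×0.459 = 0.9272 mol/dm³.
Rates in a CSTR are evaluated at the outlet concentration: r_D = 1.82×0.9272^2 = 1.565, r_U = 0.0686×0.9272^0.5 = 0.06606.
Fraction of consumed A going to D: r_D/(r_D+r_U) = 0.9595.
C_D = 0.9595·C_{A0}·X = 0.9595×2.02×0.541 = 1.05 mol/dm³.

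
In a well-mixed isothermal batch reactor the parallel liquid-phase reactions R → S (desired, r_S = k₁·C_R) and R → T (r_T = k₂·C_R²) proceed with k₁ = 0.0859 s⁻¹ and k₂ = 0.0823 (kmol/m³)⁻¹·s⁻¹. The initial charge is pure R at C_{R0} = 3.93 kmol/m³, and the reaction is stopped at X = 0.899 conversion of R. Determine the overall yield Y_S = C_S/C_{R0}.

0.329

C_R = C_{R0}(1−X) = 0.3969 kmol/m³.
Along a PFR/batch, dC_S/dC_R = −r_S/(r_S+r_T) = −k₁/(k₁+k₂·C_R).
Integrating from C_{R0} to C_R: C_S = (0.0859/0.0823)·ln[(0.0859+0.0823·3.93)/(0.0859+0.0823·0.397)] = 1.044·ln(0.4093/0.1186) = 1.293 kmol/m³.
Y_S = C_S/C_{R0} = 1.293/3.93 = 0.329.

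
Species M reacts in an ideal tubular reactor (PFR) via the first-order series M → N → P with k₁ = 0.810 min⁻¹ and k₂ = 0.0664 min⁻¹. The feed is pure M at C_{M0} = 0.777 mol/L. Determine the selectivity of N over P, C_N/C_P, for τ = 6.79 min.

For first-order series with pure M initially, C_N(τ) = k₁C_{M0}/(k₂−k₁)·(e^(−k₁τ) − e^(−k₂τ)).
e^(−k₁τ) = e^(−0.810×6.79) = e^(−5.500) = 0.004087; e^(−k₂τ) = e^(−0.4509) = 0.6371.
C_N = 0.810×0.777/(0.0664−0.810) × (0.004087−0.6371) = (-0.8464)×(-0.6330) = 0.5358 mol/L.
C_M = C_{M0}e^(−k₁τ) = 0.003176 mol/L, so C_P = C_{M0}−C_M−C_N = 0.2381 mol/L; C_N/C_P = 2.25.

2.25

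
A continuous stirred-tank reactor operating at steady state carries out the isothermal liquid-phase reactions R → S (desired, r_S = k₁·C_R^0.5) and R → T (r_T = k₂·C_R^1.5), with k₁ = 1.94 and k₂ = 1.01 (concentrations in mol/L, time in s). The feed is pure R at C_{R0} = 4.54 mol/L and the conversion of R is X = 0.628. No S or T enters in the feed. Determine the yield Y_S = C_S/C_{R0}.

Exit C_R = C_{R0}(1−X) = 4.54×0.372 = 1.689 mol/L.
A CSTR operates uniformly at the exit composition, giving r_S = 2.521 and r_T = 2.217 (each k·C_R^n at C_R = 1.689).
Fraction of consumed R going to S: r_S/(r_S+r_T) = 0.5321.
C_S = 0.5321·C_{R0}·X = 0.5321×4.54×0.628 = 1.52 mol/L; Y_S = C_S/C_{R0} = 0.334.

0.334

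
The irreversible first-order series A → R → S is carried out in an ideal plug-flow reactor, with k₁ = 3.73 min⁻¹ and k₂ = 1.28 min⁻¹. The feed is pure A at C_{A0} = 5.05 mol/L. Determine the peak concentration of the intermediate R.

2.89 mol/L

Evaluating C_R at τ_opt = ln(k₂/k₁)/(k₂−k₁) gives C_{R,max}/C_{A0} = (k₁/k₂)^[k₂/(k₂−k₁)].
= (3.73/1.28)^(1.28/(1.28−3.73)) = (2.914)^(-0.5224) = 0.5719.
C_{R,max} = 0.5719×5.05 = 2.89 mol/L.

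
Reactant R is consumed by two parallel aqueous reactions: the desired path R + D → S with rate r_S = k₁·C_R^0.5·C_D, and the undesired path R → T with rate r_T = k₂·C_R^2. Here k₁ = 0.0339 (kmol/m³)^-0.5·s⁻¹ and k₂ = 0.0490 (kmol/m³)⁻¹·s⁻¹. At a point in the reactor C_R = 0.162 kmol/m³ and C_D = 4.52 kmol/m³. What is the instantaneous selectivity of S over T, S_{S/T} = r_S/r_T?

48.0

S_{S/T} = r_S/r_T = (k₁·C_R^0.5·C_D)/(k₂·C_R^2) = (k₁/k₂)·C_R^-1.5·C_D.
= (0.0339×0.1620^0.5×4.520) / (0.0490×0.1620^2) = 0.06167/0.001286 = 48.0.
The undesired path is higher order in R, so low C_R (CSTR or dilute feed) favours S.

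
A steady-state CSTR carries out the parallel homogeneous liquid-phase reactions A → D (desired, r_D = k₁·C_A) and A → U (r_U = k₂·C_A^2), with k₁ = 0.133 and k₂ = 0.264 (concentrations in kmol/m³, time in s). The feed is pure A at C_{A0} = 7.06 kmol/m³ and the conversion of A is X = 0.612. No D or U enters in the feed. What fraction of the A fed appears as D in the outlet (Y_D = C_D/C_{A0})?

Exit C_A = C_{A0}(1−X) = 7.06×0.388 = 2.739 kmol/m³.
A CSTR operates uniformly at the exit composition, giving r_D = 0.3643 and r_U = 1.981 (each k·C_A^n at C_A = 2.739).
Fraction of consumed A going to D: r_D/(r_D+r_U) = 0.1553.
C_D = 0.1553·C_{A0}·X = 0.1553×7.06×0.612 = 0.671 kmol/m³; Y_D = C_D/C_{A0} = 0.0951.

0.0951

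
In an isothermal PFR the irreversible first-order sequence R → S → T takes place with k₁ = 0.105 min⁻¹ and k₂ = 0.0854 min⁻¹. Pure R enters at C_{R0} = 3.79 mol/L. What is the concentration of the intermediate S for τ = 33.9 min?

0.545 mol/L

For first-order series with pure R initially, C_S(τ) = k₁C_{R0}/(k₂−k₁)·(e^(−k₁τ) − e^(−k₂τ)).
e^(−k₁τ) = e^(−0.105×33.9) = e^(−3.559) = 0.02845; e^(−k₂τ) = e^(−2.895) = 0.05530.
C_S = 0.105×3.79/(0.0854−0.105) × (0.02845−0.05530) = (-20.30)×(-0.02684) = 0.5450 mol/L.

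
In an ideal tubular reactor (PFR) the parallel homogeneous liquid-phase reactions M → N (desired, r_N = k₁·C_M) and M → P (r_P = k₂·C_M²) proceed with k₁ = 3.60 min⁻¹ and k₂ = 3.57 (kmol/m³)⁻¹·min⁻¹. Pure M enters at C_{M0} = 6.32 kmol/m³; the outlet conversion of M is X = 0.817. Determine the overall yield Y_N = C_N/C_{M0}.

0.195

C_M = C_{M0}(1−X) = 1.157 kmol/m³.
Along a PFR/batch, dC_N/dC_M = −r_N/(r_N+r_P) = −k₁/(k₁+k₂·C_M).
Integrating from C_{M0} to C_M: C_N = (3.60/3.57)·ln[(3.60+3.57·6.32)/(3.60+3.57·1.16)] = 1.008·ln(26.16/7.729) = 1.230 kmol/m³.
Y_N = C_N/C_{M0} = 1.230/6.32 = 0.195.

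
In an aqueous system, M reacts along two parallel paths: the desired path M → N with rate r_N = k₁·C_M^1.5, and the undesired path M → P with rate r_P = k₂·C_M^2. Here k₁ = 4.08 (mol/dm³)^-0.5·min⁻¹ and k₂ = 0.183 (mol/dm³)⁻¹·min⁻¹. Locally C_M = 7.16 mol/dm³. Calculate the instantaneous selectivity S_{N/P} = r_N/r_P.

S_{N/P} = r_N/r_P = (k₁·C_M^1.5)/(k₂·C_M^2) = (k₁/k₂)·C_M^-0.5.
= (4.08×7.160^1.5) / (0.183×7.160^2) = 78.17/9.382 = 8.33.
The undesired path is higher order in M, so low C_M (CSTR or dilute feed) favours N.

8.33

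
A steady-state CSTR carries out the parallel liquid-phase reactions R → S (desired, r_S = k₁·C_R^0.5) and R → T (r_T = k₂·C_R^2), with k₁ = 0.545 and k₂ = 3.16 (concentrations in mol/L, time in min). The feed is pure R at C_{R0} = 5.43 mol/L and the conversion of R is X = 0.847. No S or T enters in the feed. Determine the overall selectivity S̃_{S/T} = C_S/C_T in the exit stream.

Exit C_R = C_{R0}(1−X) = 5.43×0.153 = 0.8308 mol/L.
Rates in a CSTR are evaluated at the outlet concentration: r_S = 0.545×0.8308^0.5 = 0.4968, r_T = 3.16×0.8308^2 = 2.181.
Overall selectivity = C_S/C_T = r_Sτ/(r_Tτ) = r_S/r_T = 0.228.

0.228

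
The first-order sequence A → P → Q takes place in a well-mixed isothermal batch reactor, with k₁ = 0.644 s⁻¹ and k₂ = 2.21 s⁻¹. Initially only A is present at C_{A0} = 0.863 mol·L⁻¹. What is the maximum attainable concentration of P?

For a first-order series the maximum intermediate yield is C_{P,max}/C_{A0} = (k₁/k₂)^[k₂/(k₂−k₁)].
= (0.644/2.21)^(2.21/(2.21−0.644)) = (0.2914)^(1.411) = 0.1755.
C_{P,max} = 0.1755×0.863 = 0.151 mol·L⁻¹.

0.151 mol·L⁻¹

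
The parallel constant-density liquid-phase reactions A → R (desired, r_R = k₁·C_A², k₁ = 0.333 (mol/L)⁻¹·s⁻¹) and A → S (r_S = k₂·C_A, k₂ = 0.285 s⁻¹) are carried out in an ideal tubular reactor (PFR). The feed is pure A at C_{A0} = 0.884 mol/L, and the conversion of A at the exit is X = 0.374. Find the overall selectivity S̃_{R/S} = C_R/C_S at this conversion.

C_A = C_{A0}(1−X) = 0.5534 mol/L.
Along a PFR/batch, dC_S/dC_A = −r_S/(r_R+r_S) = −k₂/(k₂+k₁·C_A).
Integrating from C_{A0} to C_A: C_S = (0.285/0.333)·ln[(0.285+0.333·0.884)/(0.285+0.333·0.553)] = 0.8559·ln(0.5794/0.4693) = 0.1804 mol/L.
Then C_R = (C_{A0}−C_A) − C_S = 0.3306 − 0.1804 = 0.1502 mol/L.
S̃_{R/S} = C_R/C_S = 0.1502/0.1804 = 0.833.

0.833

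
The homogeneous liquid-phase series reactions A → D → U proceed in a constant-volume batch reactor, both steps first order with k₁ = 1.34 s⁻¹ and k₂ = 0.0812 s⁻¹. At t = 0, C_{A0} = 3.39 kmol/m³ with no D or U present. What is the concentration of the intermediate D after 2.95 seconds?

For first-order series with pure A initially, C_D(t) = k₁C_{A0}/(k₂−k₁)·(e^(−k₁t) − e^(−k₂t)).
e^(−k₁t) = e^(−1.34×2.95) = e^(−3.953) = 0.01920; e^(−k₂t) = e^(−0.2395) = 0.7870.
C_D = 1.34×3.39/(0.0812−1.34) × (0.01920−0.7870) = (-3.609)×(-0.7678) = 2.771 kmol/m³.

2.77 kmol/m³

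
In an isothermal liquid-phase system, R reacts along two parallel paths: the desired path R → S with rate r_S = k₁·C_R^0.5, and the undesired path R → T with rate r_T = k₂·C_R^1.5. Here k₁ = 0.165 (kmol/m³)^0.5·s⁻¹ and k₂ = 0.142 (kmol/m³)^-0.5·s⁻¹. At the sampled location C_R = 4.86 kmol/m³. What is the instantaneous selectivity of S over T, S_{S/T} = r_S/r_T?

0.239

S_{S/T} = r_S/r_T = (k₁·C_R^0.5)/(k₂·C_R^1.5) = (k₁/k₂)·C_R⁻¹.
= (0.165×4.860^0.5) / (0.142×4.860^1.5) = 0.3637/1.521 = 0.239.
The undesired path is higher order in R, so low C_R (CSTR or dilute feed) favours S.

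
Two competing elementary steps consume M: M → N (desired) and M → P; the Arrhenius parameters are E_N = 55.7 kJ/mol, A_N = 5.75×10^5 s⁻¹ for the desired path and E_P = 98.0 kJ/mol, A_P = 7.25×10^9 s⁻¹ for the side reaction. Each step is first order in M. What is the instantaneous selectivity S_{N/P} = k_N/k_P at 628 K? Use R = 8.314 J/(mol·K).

With equal orders, S_{N/P} = k_N/k_P = (A_N/A_P)·exp[(E_P−E_N)/(RT)].
(E_P−E_N)/(RT) = (98.0−55.7)×10³/(8.314×628) = 42300/5221 = 8.102.
k_N/k_P = (5.75×10^5/7.25×10^9)·exp(8.102) = 7.931×10^-5 × 3300 = 0.262.

0.262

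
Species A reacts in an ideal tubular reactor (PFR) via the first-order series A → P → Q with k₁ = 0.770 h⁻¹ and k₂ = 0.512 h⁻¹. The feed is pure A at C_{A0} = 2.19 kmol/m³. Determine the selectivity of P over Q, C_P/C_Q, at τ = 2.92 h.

The intermediate concentration in a first-order A→B→C sequence is C_P = k₁C_{A0}(e^(−k₁τ) − e^(−k₂τ))/(k₂−k₁).
e^(−k₁τ) = e^(−0.770×2.92) = e^(−2.248) = 0.1056; e^(−k₂τ) = e^(−1.495) = 0.2242.
C_P = 0.770×2.19/(0.512−0.770) × (0.1056−0.2242) = (-6.536)×(-0.1187) = 0.7756 kmol/m³.
C_A = C_{A0}e^(−k₁τ) = 0.2312 kmol/m³, so C_Q = C_{A0}−C_A−C_P = 1.183 kmol/m³; C_P/C_Q = 0.656.

0.656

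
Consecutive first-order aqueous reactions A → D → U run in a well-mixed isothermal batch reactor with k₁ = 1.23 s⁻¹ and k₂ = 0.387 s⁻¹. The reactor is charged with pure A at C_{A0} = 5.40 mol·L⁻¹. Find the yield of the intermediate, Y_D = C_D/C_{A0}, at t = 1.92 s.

Solving the coupled first-order balances gives C_D(t) = [k₁/(k₂−k₁)]·C_{A0}·(e^(−k₁t) − e^(−k₂t)).
e^(−k₁t) = e^(−1.23×1.92) = e^(−2.362) = 0.09427; e^(−k₂t) = e^(−0.7430) = 0.4757.
C_D = 1.23×5.40/(0.387−1.23) × (0.09427−0.4757) = (-7.879)×(-0.3814) = 3.005 mol·L⁻¹.
Y_D = C_D/C_{A0} = 3.005/5.40 = 0.556.

0.556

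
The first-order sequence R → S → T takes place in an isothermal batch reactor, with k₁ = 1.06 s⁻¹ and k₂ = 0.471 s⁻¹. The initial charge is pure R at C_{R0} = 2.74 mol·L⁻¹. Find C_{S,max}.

1.43 mol·L⁻¹

Evaluating C_S at t_opt = ln(k₂/k₁)/(k₂−k₁) gives C_{S,max}/C_{R0} = (k₁/k₂)^[k₂/(k₂−k₁)].
= (1.06/0.471)^(0.471/(0.471−1.06)) = (2.251)^(-0.7997) = 0.5227.
C_{S,max} = 0.5227×2.74 = 1.43 mol·L⁻¹.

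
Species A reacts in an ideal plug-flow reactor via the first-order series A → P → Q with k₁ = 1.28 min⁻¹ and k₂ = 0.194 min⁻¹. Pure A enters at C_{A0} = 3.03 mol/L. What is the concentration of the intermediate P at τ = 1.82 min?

2.16 mol/L

The intermediate concentration in a first-order A→B→C sequence is C_P = k₁C_{A0}(e^(−k₁τ) − e^(−k₂τ))/(k₂−k₁).
e^(−k₁τ) = e^(−1.28×1.82) = e^(−2.330) = 0.09733; e^(−k₂τ) = e^(−0.3531) = 0.7025.
C_P = 1.28×3.03/(0.194−1.28) × (0.09733−0.7025) = (-3.571)×(-0.6052) = 2.161 mol/L.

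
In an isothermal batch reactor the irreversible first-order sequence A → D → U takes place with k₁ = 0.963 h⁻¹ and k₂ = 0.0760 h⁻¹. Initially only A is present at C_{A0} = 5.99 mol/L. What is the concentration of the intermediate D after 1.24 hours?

For first-order series with pure A initially, C_D(t) = k₁C_{A0}/(k₂−k₁)·(e^(−k₁t) − e^(−k₂t)).
e^(−k₁t) = e^(−0.963×1.24) = e^(−1.194) = 0.3030; e^(−k₂t) = e^(−0.09424) = 0.9101.
C_D = 0.963×5.99/(0.0760−0.963) × (0.3030−0.9101) = (-6.503)×(-0.6071) = 3.948 mol/L.

3.95 mol/L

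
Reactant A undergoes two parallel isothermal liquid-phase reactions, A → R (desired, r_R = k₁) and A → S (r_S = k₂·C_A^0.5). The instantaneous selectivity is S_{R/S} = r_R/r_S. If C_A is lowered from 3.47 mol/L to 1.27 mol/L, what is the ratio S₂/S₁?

1.65

S_{R/S} = (k₁/k₂)·C_A^-0.5, so S₂/S₁ = (C_{A,2}/C_{A,1})^-0.5.
= (1.27/3.47)^(-0.5) = (0.3660)^(-0.5) = 1.65.
Selectivity toward R rises as C_A falls — low-concentration operation is favoured.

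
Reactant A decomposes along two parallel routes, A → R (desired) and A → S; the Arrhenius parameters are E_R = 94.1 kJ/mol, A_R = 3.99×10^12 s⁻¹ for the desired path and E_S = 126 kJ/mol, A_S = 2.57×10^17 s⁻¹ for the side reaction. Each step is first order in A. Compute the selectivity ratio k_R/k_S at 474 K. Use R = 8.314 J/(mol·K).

k_R/k_S = (A_R/A_S)·exp[−(E_R−E_S)/(RT)] = (A_R/A_S)·exp[(E_S−E_R)/(RT)].
(E_S−E_R)/(RT) = (126−94.1)×10³/(8.314×474) = 31900/3941 = 8.095.
k_R/k_S = (3.99×10^12/2.57×10^17)·exp(8.095) = 1.553×10^-5 × 3277 = 0.0509.

0.0509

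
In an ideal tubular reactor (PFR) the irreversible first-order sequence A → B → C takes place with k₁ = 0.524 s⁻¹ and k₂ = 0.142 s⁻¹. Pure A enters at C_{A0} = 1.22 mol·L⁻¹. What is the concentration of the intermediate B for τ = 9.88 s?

0.402 mol·L⁻¹

The intermediate concentration in a first-order A→B→C sequence is C_B = k₁C_{A0}(e^(−k₁τ) − e^(−k₂τ))/(k₂−k₁).
e^(−k₁τ) = e^(−0.524×9.88) = e^(−5.177) = 0.005644; e^(−k₂τ) = e^(−1.403) = 0.2459.
C_B = 0.524×1.22/(0.142−0.524) × (0.005644−0.2459) = (-1.674)×(-0.2402) = 0.4020 mol·L⁻¹.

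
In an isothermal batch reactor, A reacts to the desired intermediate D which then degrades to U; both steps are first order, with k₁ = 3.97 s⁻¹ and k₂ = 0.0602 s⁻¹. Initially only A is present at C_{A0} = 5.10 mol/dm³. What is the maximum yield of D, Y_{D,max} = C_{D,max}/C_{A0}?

0.938

At the optimum, C_{D,max}/C_{A0} = (k₁/k₂)^[k₂/(k₂−k₁)].
= (3.97/0.0602)^(0.0602/(0.0602−3.97)) = (65.95)^(-0.01540) = 0.9375.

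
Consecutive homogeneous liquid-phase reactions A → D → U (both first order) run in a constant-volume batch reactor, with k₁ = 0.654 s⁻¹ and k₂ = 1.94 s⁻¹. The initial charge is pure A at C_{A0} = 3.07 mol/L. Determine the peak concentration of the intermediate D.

At the optimum, C_{D,max}/C_{A0} = (k₁/k₂)^[k₂/(k₂−k₁)].
= (0.654/1.94)^(1.94/(1.94−0.654)) = (0.3371)^(1.509) = 0.1939.
C_{D,max} = 0.1939×3.07 = 0.595 mol/L.

0.595 mol/L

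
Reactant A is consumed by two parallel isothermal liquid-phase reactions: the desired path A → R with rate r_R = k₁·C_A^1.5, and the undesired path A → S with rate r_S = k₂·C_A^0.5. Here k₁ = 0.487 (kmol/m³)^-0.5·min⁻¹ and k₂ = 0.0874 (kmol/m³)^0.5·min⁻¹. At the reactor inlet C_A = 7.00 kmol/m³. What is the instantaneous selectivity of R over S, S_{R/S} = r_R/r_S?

S_{R/S} = r_R/r_S = (k₁·C_A^1.5)/(k₂·C_A^0.5) = (k₁/k₂)·C_A.
= (0.487×7.000^1.5) / (0.0874×7.000^0.5) = 9.019/0.2312 = 39.0.

39.0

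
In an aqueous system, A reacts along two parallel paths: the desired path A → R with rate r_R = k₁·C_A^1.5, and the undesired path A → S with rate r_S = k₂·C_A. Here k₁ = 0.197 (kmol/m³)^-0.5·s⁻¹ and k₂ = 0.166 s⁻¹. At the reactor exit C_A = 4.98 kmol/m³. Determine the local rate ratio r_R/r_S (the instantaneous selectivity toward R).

2.65

S_{R/S} = r_R/r_S = (k₁·C_A^1.5)/(k₂·C_A) = (k₁/k₂)·C_A^0.5.
= (0.197×4.980^1.5) / (0.166×4.980) = 2.189/0.8267 = 2.65.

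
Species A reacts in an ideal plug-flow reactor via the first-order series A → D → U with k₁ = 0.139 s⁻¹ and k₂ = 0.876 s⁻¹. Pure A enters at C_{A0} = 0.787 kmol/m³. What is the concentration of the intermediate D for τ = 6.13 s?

0.0626 kmol/m³

The intermediate concentration in a first-order A→B→C sequence is C_D = k₁C_{A0}(e^(−k₁τ) − e^(−k₂τ))/(k₂−k₁).
e^(−k₁τ) = e^(−0.139×6.13) = e^(−0.8521) = 0.4265; e^(−k₂τ) = e^(−5.370) = 0.004655.
C_D = 0.139×0.787/(0.876−0.139) × (0.4265−0.004655) = 0.1484×0.4219 = 0.06262 kmol/m³.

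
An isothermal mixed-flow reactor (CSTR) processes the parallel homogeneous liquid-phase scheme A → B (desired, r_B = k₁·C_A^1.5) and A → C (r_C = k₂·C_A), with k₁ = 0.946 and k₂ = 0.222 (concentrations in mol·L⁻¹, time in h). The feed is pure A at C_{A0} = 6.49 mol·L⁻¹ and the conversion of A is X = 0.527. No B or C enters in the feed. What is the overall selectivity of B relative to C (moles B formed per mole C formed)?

7.47

Exit C_A = C_{A0}(1−X) = 6.49×0.473 = 3.070 mol·L⁻¹.
In a CSTR the entire volume is at exit conditions, so r_B = 0.946×3.070^1.5 = 5.088 and r_C = 0.222×3.070 = 0.6815.
Overall selectivity = C_B/C_C = r_Bτ/(r_Cτ) = r_B/r_C = 7.47.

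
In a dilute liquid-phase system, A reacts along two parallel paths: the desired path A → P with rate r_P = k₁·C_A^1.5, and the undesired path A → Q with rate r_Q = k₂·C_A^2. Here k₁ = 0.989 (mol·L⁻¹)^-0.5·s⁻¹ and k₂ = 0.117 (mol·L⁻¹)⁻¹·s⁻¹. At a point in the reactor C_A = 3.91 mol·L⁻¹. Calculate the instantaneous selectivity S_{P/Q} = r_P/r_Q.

4.27

S_{P/Q} = r_P/r_Q = (k₁·C_A^1.5)/(k₂·C_A^2) = (k₁/k₂)·C_A^-0.5.
= (0.989×3.910^1.5) / (0.117×3.910^2) = 7.646/1.789 = 4.27.
The undesired path is higher order in A, so low C_A (CSTR or dilute feed) favours P.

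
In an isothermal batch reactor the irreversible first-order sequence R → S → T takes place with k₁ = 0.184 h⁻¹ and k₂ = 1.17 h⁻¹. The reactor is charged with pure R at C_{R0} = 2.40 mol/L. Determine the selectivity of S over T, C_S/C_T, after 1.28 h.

1.02

Solving the coupled first-order balances gives C_S(t) = [k₁/(k₂−k₁)]·C_{R0}·(e^(−k₁t) − e^(−k₂t)).
e^(−k₁t) = e^(−0.184×1.28) = e^(−0.2355) = 0.7902; e^(−k₂t) = e^(−1.498) = 0.2237.
C_S = 0.184×2.40/(1.17−0.184) × (0.7902−0.2237) = 0.4479×0.5665 = 0.2537 mol/L.
C_R = C_{R0}e^(−k₁t) = 1.896 mol/L, so C_T = C_{R0}−C_R−C_S = 0.2499 mol/L; C_S/C_T = 1.02.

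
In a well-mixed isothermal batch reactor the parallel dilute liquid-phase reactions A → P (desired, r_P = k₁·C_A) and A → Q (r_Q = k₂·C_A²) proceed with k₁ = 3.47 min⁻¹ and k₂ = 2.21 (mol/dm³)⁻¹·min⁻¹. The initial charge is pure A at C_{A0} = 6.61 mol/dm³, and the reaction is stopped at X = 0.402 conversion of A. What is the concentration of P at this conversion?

C_A = C_{A0}(1−X) = 3.953 mol/dm³.
Along a PFR/batch, dC_P/dC_A = −r_P/(r_P+r_Q) = −k₁/(k₁+k₂·C_A).
Integrating from C_{A0} to C_A: C_P = (3.47/2.21)·ln[(3.47+2.21·6.61)/(3.47+2.21·3.95)] = 1.570·ln(18.08/12.21) = 0.6168 mol/dm³.

0.617 mol/dm³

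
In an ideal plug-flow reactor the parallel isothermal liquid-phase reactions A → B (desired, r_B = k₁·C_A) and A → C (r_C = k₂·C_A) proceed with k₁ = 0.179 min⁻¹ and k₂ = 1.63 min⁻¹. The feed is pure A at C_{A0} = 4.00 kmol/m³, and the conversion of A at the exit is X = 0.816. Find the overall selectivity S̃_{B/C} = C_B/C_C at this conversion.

0.110

C_A = C_{A0}(1−X) = 0.7360 kmol/m³.
Both paths are first order in A, so the instantaneous fraction to B is constant: dC_B/d(−C_A) = k₁/(k₁+k₂) = 0.09895.
C_B = 0.09895·(C_{A0}−C_A) = 0.09895×3.264 = 0.323 kmol/m³.
C_C = (C_{A0}−C_A)−C_B = 2.941 kmol/m³; S̃_{B/C} = 0.3230/2.941 = 0.110.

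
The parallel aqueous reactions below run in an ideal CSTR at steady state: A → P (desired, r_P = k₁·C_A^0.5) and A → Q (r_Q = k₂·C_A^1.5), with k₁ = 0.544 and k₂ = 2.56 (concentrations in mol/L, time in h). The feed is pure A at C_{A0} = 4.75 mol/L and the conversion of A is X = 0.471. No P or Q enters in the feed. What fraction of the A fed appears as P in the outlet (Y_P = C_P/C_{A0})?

Exit C_A = C_{A0}(1−X) = 4.75×0.529 = 2.513 mol/L.
In a CSTR the entire volume is at exit conditions, so r_P = 0.544×2.513^0.5 = 0.8623 and r_Q = 2.56×2.513^1.5 = 10.20.
Fraction of consumed A going to P: r_P/(r_P+r_Q) = 0.07797.
C_P = 0.07797·C_{A0}·X = 0.07797×4.75×0.471 = 0.174 mol/L; Y_P = C_P/C_{A0} = 0.0367.

0.0367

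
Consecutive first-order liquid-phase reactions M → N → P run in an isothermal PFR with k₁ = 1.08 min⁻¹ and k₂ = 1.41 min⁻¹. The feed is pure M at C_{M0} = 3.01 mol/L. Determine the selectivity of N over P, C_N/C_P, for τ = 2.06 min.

For first-order series with pure M initially, C_N(τ) = k₁C_{M0}/(k₂−k₁)·(e^(−k₁τ) − e^(−k₂τ)).
e^(−k₁τ) = e^(−1.08×2.06) = e^(−2.225) = 0.1081; e^(−k₂τ) = e^(−2.905) = 0.05477.
C_N = 1.08×3.01/(1.41−1.08) × (0.1081−0.05477) = 9.851×0.05332 = 0.5252 mol/L.
C_M = C_{M0}e^(−k₁τ) = 0.3253 mol/L, so C_P = C_{M0}−C_M−C_N = 2.159 mol/L; C_N/C_P = 0.243.

0.243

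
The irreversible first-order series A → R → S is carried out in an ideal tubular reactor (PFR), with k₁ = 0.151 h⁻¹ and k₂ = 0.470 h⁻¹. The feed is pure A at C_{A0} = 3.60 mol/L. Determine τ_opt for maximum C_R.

The intermediate peaks when r₁ = r₂, i.e. k₁e^(−k₁τ) = k₂e^(−k₂τ), giving τ_opt = ln(k₂/k₁)/(k₂−k₁).
= ln(0.470/0.151)/(0.470−0.151) = ln(3.113)/0.3190 = 1.135/0.3190 = 3.56 h.

3.56 h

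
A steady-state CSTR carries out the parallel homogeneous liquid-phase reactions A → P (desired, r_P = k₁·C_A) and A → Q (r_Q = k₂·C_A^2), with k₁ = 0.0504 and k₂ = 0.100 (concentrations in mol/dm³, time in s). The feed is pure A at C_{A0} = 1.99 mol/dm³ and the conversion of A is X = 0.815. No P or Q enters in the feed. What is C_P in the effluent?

0.937 mol/dm³

Exit C_A = C_{A0}(1−X) = 1.99×0.185 = 0.3682 mol/dm³.
Rates in a CSTR are evaluated at the outlet concentration: r_P = 0.0504×0.3682 = 0.01855, r_Q = 0.100×0.3682^2 = 0.01355.
Fraction of consumed A going to P: r_P/(r_P+r_Q) = 0.5779.
C_P = 0.5779·C_{A0}·X = 0.5779×1.99×0.815 = 0.937 mol/dm³.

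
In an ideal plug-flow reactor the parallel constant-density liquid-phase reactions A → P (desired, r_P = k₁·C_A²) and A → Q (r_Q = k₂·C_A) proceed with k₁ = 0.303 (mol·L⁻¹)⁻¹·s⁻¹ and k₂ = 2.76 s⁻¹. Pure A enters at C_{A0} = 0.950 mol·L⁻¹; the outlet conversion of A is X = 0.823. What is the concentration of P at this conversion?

0.0448 mol·L⁻¹

C_A = C_{A0}(1−X) = 0.1682 mol·L⁻¹.
Along a PFR/batch, dC_Q/dC_A = −r_Q/(r_P+r_Q) = −k₂/(k₂+k₁·C_A).
Integrating from C_{A0} to C_A: C_Q = (2.76/0.303)·ln[(2.76+0.303·0.950)/(2.76+0.303·0.168)] = 9.109·ln(3.048/2.811) = 0.7370 mol·L⁻¹.
Then C_P = (C_{A0}−C_A) − C_Q = 0.7818 − 0.7370 = 0.04481 mol·L⁻¹.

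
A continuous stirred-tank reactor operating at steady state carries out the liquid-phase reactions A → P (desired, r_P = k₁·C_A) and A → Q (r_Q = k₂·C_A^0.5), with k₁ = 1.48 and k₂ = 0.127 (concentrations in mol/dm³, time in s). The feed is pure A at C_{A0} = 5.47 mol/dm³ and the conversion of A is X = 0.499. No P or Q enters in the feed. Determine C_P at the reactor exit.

2.60 mol/dm³

Exit C_A = C_{A0}(1−X) = 5.47×0.501 = 2.740 mol/dm³.
Rates in a CSTR are evaluated at the outlet concentration: r_P = 1.48×2.740 = 4.056, r_Q = 0.127×2.740^0.5 = 0.2102.
Fraction of consumed A going to P: r_P/(r_P+r_Q) = 0.9507.
C_P = 0.9507·C_{A0}·X = 0.9507×5.47×0.499 = 2.60 mol/dm³.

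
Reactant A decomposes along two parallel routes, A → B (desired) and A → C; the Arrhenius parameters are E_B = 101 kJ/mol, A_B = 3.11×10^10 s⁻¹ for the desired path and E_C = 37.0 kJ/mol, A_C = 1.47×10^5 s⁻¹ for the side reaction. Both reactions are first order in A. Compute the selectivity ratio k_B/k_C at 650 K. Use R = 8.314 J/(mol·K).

Since both paths have the same order in A, the concentration cancels and S_{B/C} = k_B/k_C = (A_B/A_C)·exp[(E_C−E_B)/(RT)].
(E_C−E_B)/(RT) = (37.0−101)×10³/(8.314×650) = -64000/5404 = -11.84.
k_B/k_C = (3.11×10^10/1.47×10^5)·exp(-11.84) = 2.116×10^5 × 7.190×10^-6 = 1.52.
Since E_B > E_C, raising the temperature improves selectivity toward B.

1.52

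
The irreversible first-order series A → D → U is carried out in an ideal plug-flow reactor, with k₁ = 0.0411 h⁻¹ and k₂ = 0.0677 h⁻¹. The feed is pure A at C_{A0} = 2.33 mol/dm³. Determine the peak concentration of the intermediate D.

0.654 mol/dm³

For a first-order series the maximum intermediate yield is C_{D,max}/C_{A0} = (k₁/k₂)^[k₂/(k₂−k₁)].
= (0.0411/0.0677)^(0.0677/(0.0677−0.0411)) = (0.6071)^(2.545) = 0.2808.
C_{D,max} = 0.2808×2.33 = 0.654 mol/dm³.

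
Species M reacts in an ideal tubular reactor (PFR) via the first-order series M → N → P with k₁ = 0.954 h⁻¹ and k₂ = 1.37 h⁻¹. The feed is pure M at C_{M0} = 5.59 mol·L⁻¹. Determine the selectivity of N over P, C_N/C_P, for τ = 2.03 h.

The intermediate concentration in a first-order A→B→C sequence is C_N = k₁C_{M0}(e^(−k₁τ) − e^(−k₂τ))/(k₂−k₁).
e^(−k₁τ) = e^(−0.954×2.03) = e^(−1.937) = 0.1442; e^(−k₂τ) = e^(−2.781) = 0.06197.
C_N = 0.954×5.59/(1.37−0.954) × (0.1442−0.06197) = 12.82×0.08222 = 1.054 mol·L⁻¹.
C_M = C_{M0}e^(−k₁τ) = 0.8060 mol·L⁻¹, so C_P = C_{M0}−C_M−C_N = 3.730 mol·L⁻¹; C_N/C_P = 0.283.

0.283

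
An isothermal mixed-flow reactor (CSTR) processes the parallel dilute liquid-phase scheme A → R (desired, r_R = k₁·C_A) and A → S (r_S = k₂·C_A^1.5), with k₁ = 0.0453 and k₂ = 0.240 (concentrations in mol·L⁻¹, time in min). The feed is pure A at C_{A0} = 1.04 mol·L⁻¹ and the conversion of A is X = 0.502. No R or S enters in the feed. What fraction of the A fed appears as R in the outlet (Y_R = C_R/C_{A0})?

0.104

Exit C_A = C_{A0}(1−X) = 1.04×0.498 = 0.5179 mol·L⁻¹.
A CSTR operates uniformly at the exit composition, giving r_R = 0.02346 and r_S = 0.08946 (each k·C_A^n at C_A = 0.5179).
Fraction of consumed A going to R: r_R/(r_R+r_S) = 0.2078.
C_R = 0.2078·C_{A0}·X = 0.2078×1.04×0.502 = 0.108 mol·L⁻¹; Y_R = C_R/C_{A0} = 0.104.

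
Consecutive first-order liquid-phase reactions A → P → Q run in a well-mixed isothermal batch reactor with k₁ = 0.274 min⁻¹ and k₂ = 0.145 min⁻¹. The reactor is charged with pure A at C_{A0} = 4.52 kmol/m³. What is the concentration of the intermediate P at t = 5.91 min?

2.17 kmol/m³

Solving the coupled first-order balances gives C_P(t) = [k₁/(k₂−k₁)]·C_{A0}·(e^(−k₁t) − e^(−k₂t)).
e^(−k₁t) = e^(−0.274×5.91) = e^(−1.619) = 0.1980; e^(−k₂t) = e^(−0.8569) = 0.4245.
C_P = 0.274×4.52/(0.145−0.274) × (0.1980−0.4245) = (-9.601)×(-0.2264) = 2.174 kmol/m³.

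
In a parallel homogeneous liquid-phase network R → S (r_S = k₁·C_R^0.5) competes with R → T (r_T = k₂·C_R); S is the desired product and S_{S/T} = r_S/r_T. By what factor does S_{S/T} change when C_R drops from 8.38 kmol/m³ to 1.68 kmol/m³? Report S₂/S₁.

2.23

S_{S/T} = (k₁/k₂)·C_R^-0.5, so S₂/S₁ = (C_{R,2}/C_{R,1})^-0.5.
= (1.68/8.38)^(-0.5) = (0.2005)^(-0.5) = 2.23.
Selectivity toward S rises as C_R falls — low-concentration operation is favoured.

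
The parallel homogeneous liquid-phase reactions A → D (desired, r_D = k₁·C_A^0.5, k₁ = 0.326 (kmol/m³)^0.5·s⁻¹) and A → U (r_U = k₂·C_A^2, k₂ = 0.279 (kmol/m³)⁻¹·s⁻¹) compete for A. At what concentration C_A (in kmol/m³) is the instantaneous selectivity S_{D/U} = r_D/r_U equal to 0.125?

S_{D/U} = (k₁/k₂)·C_A^-1.5 ⇒ C_A = (S·k₂/k₁)^(1/(-1.5)).
= (0.125×0.279/0.326)^(-0.6667) = (0.1070)^(-0.6667) = 4.44 kmol/m³.

4.44 kmol/m³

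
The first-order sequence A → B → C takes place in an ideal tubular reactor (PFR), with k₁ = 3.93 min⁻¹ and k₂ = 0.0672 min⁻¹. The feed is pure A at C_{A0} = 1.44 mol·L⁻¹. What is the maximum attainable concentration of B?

1.34 mol·L⁻¹

For a first-order series the maximum intermediate yield is C_{B,max}/C_{A0} = (k₁/k₂)^[k₂/(k₂−k₁)].
= (3.93/0.0672)^(0.0672/(0.0672−3.93)) = (58.48)^(-0.01740) = 0.9317.
C_{B,max} = 0.9317×1.44 = 1.34 mol·L⁻¹.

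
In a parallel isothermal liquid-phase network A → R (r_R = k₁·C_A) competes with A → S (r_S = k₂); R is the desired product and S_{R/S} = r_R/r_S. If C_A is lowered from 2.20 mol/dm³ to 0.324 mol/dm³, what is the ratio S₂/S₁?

S_{R/S} = (k₁/k₂)·C_A, so S₂/S₁ = (C_{A,2}/C_{A,1}).
= 0.324/2.20 = 0.147.
Selectivity toward R falls as C_A falls — high-concentration operation is favoured.

0.147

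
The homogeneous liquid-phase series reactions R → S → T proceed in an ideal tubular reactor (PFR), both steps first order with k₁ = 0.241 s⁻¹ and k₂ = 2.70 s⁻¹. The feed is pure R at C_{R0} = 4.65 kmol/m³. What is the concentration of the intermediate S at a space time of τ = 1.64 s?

0.302 kmol/m³

For first-order series with pure R initially, C_S(τ) = k₁C_{R0}/(k₂−k₁)·(e^(−k₁τ) − e^(−k₂τ)).
e^(−k₁τ) = e^(−0.241×1.64) = e^(−0.3952) = 0.6735; e^(−k₂τ) = e^(−4.428) = 0.01194.
C_S = 0.241×4.65/(2.70−0.241) × (0.6735−0.01194) = 0.4557×0.6616 = 0.3015 kmol/m³.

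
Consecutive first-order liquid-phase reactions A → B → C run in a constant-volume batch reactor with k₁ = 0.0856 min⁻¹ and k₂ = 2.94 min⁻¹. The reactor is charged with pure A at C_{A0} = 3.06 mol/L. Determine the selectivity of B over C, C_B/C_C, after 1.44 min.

For first-order series with pure A initially, C_B(t) = k₁C_{A0}/(k₂−k₁)·(e^(−k₁t) − e^(−k₂t)).
e^(−k₁t) = e^(−0.0856×1.44) = e^(−0.1233) = 0.8840; e^(−k₂t) = e^(−4.234) = 0.01450.
C_B = 0.0856×3.06/(2.94−0.0856) × (0.8840−0.01450) = 0.09177×0.8695 = 0.07979 mol/L.
C_A = C_{A0}e^(−k₁t) = 2.705 mol/L, so C_C = C_{A0}−C_A−C_B = 0.2751 mol/L; C_B/C_C = 0.290.

0.290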